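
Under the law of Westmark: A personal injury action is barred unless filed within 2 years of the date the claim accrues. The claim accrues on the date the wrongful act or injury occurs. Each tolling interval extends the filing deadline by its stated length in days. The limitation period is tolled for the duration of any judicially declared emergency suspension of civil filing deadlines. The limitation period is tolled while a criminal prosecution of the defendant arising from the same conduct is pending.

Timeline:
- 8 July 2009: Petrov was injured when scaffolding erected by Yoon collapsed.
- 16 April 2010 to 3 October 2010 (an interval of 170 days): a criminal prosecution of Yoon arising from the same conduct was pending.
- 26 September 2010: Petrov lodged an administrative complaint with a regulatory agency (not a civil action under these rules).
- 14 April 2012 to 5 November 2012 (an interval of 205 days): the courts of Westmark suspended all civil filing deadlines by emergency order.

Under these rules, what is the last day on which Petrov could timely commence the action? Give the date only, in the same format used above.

The limitation period began to run on 8 July 2009.
The untolled deadline — 2 years after 8 July 2009 — is 8 July 2011.
Because the pending criminal prosecution ran from 16 April 2010 to 3 October 2010, the deadline is extended by 170 days to 25 December 2011.
By the time the emergency suspension of filing deadlines began on 14 April 2012, the limitation period had already expired on 25 December 2011; that interval cannot revive it.
Nothing else in the chronology tolls or restarts the period.

25 December 2011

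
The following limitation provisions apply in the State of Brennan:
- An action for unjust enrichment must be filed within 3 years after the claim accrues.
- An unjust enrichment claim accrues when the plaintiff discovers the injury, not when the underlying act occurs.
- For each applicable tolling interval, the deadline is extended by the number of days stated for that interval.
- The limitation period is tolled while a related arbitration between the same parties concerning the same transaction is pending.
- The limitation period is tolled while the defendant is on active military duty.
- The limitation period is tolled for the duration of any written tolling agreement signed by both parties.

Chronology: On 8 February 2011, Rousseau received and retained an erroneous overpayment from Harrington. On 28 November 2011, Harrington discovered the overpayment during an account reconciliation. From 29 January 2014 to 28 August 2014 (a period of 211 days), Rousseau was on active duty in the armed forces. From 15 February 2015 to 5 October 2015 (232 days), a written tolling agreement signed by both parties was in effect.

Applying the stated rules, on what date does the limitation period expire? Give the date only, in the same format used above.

Under the discovery rule, the claim accrued on 28 November 2011, when Harrington discovered the injury — not on the 8 February 2011 date of the underlying act.
The untolled deadline — 3 years after 28 November 2011 — is 28 November 2014.
Because the defendant's active military service ran from 29 January 2014 to 28 August 2014, the deadline is extended by 211 days to 27 June 2015.
The period was tolled for 232 days by the written tolling agreement (15 February 2015 to 5 October 2015), pushing the deadline to 14 February 2016.

14 February 2016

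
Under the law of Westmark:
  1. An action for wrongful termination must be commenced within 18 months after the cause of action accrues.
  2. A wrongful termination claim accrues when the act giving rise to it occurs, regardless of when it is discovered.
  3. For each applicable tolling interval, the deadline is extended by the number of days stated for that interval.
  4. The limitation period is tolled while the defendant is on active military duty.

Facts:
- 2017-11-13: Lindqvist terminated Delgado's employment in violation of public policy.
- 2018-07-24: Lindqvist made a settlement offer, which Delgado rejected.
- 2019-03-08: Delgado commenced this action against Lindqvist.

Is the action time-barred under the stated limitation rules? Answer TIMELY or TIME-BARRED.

The limitation period began to run on 2017-11-13.
18 months from 2017-11-13 is 2019-05-13.
None of the other events listed affects the running of the period under the stated rules.
Filing on 2019-03-08 beat the 2019-05-13 deadline — the action is timely.

TIMELY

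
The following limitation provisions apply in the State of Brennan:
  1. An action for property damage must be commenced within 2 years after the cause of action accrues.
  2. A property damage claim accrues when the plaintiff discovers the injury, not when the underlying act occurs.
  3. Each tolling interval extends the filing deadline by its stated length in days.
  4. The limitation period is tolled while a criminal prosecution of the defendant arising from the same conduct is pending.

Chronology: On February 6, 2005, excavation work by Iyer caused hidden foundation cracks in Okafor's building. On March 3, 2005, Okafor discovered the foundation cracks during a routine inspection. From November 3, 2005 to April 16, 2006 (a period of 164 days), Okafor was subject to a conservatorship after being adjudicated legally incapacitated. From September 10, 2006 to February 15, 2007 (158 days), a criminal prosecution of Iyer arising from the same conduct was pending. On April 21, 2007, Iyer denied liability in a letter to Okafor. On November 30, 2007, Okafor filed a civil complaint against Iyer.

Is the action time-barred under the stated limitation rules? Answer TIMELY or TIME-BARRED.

TIME-BARRED

The claim did not accrue until Okafor discovered the injury on March 3, 2005; the February 6, 2005 act date does not start the clock under the stated rule.
The untolled deadline — 2 years after March 3, 2005 — is March 3, 2007.
Because the pending criminal prosecution ran from September 10, 2006 to February 15, 2007, the deadline is extended by 158 days to August 8, 2007.
Although the plaintiff's incapacity ran from November 3, 2005 to April 16, 2006, the stated rules do not make that a tolling event, so it is disregarded.
Nothing else in the chronology tolls or restarts the period.
Okafor filed on November 30, 2007, after the August 8, 2007 deadline, so the action is time-barred.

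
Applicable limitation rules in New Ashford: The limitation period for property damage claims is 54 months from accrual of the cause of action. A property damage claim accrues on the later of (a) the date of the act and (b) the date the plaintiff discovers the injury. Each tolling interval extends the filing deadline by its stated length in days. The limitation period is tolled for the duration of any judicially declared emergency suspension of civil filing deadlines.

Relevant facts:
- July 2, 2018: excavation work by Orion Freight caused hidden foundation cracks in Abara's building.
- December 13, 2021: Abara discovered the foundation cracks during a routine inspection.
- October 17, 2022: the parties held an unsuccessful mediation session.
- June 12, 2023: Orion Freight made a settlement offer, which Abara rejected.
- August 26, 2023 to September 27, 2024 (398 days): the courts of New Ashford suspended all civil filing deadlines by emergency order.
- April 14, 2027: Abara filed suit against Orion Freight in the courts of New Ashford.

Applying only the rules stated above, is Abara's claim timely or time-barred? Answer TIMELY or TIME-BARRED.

TIMELY

Taking the later of the act (July 2, 2018) and discovery (December 13, 2021), the claim accrued on December 13, 2021.
The untolled deadline — 54 months after December 13, 2021 — is June 13, 2026.
The period was tolled for 398 days by the emergency suspension of filing deadlines (August 26, 2023 to September 27, 2024), pushing the deadline to July 16, 2027.
None of the other events listed affects the running of the period under the stated rules.
Abara filed on April 14, 2027, before the July 16, 2027 deadline, so the action is timely.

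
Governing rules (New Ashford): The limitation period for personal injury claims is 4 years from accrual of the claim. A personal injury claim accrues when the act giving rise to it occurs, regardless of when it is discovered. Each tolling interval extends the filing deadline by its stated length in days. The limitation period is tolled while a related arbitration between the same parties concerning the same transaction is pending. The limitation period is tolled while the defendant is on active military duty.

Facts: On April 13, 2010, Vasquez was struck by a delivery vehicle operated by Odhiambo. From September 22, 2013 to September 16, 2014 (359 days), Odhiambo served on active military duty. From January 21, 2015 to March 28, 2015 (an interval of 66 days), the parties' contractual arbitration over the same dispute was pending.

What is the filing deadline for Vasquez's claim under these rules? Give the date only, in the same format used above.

June 12, 2015

The claim accrued on April 13, 2010, when the wrongful act occurred.
The untolled deadline — 4 years after April 13, 2010 — is April 13, 2014.
The defendant's active military service from September 22, 2013 to September 16, 2014 tolled the period for 359 days, extending the deadline to April 7, 2015.
Because the pending related arbitration ran from January 21, 2015 to March 28, 2015, the deadline is extended by 66 days to June 12, 2015.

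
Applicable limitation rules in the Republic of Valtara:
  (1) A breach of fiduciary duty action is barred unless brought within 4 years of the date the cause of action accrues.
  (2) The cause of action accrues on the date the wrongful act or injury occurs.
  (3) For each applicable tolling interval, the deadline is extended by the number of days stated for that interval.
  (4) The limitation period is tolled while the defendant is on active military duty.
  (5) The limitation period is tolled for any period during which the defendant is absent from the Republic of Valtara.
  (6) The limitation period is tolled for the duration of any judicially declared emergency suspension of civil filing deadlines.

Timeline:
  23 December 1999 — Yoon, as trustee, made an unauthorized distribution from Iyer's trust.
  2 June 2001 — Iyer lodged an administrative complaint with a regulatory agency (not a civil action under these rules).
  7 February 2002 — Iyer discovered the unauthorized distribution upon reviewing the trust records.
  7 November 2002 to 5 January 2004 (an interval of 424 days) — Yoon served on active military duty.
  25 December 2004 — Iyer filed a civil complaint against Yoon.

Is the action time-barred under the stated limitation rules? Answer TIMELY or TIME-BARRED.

Accrual is governed by the date of the act, so the period began to run on 23 December 1999; the later discovery on 7 February 2002 is irrelevant under the stated rule.
The untolled deadline — 4 years after 23 December 1999 — is 23 December 2003.
The period was tolled for 424 days by the defendant's active military service (7 November 2002 to 5 January 2004), pushing the deadline to 19 February 2005.
None of the other events listed affects the running of the period under the stated rules.
Iyer filed on 25 December 2004, before the 19 February 2005 deadline, so the action is timely.

TIMELY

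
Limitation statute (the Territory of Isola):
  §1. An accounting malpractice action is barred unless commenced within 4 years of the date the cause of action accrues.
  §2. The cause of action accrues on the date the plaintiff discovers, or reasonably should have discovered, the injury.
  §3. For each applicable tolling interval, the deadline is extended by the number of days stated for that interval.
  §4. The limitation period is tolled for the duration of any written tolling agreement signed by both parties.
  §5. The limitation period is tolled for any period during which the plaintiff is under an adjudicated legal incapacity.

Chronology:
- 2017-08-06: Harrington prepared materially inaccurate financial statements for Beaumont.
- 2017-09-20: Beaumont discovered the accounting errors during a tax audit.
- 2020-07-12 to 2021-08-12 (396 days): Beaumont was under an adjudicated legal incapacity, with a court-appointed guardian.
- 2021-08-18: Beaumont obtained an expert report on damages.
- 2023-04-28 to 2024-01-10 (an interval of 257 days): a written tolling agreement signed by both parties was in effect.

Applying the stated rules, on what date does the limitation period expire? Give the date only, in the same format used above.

2022-10-21

Under the discovery rule, the claim accrued on 2017-09-20, when Beaumont discovered the injury — not on the 2017-08-06 date of the underlying act.
Adding the 4 years base period to 2017-09-20 gives a deadline of 2021-09-20, before any tolling.
The period was tolled for 396 days by the plaintiff's legal incapacity (2020-07-12 to 2021-08-12), pushing the deadline to 2022-10-21.
The written tolling agreement from 2023-04-28 to 2024-01-10 began after the period had already run on 2022-10-21, so it has no tolling effect.
Nothing else in the chronology tolls or restarts the period.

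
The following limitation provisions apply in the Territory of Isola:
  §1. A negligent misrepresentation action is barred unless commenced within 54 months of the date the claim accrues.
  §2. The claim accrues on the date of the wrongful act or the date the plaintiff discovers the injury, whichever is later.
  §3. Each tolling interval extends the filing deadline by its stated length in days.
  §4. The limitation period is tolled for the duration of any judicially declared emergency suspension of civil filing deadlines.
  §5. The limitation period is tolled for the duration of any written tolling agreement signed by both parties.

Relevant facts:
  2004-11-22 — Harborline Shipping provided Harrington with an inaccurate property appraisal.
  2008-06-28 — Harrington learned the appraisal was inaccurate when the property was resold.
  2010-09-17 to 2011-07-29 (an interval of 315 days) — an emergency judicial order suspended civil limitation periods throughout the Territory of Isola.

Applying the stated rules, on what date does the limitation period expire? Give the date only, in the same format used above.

The claim accrued on 2008-06-28 — the later of the 2004-11-22 act and the 2008-06-28 discovery.
The untolled deadline — 54 months after 2008-06-28 — is 2012-12-28.
The period was tolled for 315 days by the emergency suspension of filing deadlines (2010-09-17 to 2011-07-29), pushing the deadline to 2013-11-08.

2013-11-08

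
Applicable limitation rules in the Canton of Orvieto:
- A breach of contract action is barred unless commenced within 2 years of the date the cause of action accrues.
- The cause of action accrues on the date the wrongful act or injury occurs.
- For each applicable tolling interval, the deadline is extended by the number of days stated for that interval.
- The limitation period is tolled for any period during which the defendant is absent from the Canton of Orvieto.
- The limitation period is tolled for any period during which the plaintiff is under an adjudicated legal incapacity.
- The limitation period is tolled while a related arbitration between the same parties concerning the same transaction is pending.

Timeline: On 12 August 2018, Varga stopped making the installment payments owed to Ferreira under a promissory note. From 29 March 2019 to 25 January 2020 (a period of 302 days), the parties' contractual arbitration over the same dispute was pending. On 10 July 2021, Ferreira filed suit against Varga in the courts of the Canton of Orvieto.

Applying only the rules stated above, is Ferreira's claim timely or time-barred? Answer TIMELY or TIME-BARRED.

TIME-BARRED

The cause of action accrued on 12 August 2018, the date of the act.
The untolled deadline — 2 years after 12 August 2018 — is 12 August 2020.
Because the pending related arbitration ran from 29 March 2019 to 25 January 2020, the deadline is extended by 302 days to 10 June 2021.
The 10 July 2021 filing falls after the 10 June 2021 deadline; the claim is time-barred.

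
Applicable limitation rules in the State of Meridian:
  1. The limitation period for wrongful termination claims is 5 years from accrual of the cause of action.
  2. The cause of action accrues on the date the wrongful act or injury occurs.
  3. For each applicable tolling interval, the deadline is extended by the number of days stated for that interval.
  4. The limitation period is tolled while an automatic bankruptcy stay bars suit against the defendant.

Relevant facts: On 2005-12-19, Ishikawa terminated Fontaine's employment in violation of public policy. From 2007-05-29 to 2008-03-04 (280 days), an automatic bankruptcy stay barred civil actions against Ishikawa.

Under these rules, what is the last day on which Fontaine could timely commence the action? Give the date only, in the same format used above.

The limitation period began to run on 2005-12-19.
The untolled deadline — 5 years after 2005-12-19 — is 2010-12-19.
The period was tolled for 280 days by the automatic bankruptcy stay (2007-05-29 to 2008-03-04), pushing the deadline to 2011-09-25.

2011-09-25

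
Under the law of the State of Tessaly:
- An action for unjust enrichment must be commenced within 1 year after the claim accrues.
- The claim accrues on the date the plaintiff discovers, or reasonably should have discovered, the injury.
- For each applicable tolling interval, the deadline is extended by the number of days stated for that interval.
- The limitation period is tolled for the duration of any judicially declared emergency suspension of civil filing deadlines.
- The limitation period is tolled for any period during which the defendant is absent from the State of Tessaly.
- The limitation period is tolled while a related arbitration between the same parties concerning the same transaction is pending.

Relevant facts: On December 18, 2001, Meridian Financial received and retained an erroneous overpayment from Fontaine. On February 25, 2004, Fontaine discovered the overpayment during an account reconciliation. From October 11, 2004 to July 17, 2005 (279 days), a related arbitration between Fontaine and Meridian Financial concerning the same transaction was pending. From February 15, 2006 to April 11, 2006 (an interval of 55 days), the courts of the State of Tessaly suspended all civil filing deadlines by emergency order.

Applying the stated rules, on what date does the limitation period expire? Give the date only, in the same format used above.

Accrual is tied to discovery, so the period began on February 25, 2004 rather than on December 18, 2001 when the act occurred.
The untolled deadline — 1 year after February 25, 2004 — is February 25, 2005.
Because the pending related arbitration ran from October 11, 2004 to July 17, 2005, the deadline is extended by 279 days to December 1, 2005.
The emergency suspension of filing deadlines starting February 15, 2006 came too late — the period had run on December 1, 2005 — and so does not extend the deadline.

December 1, 2005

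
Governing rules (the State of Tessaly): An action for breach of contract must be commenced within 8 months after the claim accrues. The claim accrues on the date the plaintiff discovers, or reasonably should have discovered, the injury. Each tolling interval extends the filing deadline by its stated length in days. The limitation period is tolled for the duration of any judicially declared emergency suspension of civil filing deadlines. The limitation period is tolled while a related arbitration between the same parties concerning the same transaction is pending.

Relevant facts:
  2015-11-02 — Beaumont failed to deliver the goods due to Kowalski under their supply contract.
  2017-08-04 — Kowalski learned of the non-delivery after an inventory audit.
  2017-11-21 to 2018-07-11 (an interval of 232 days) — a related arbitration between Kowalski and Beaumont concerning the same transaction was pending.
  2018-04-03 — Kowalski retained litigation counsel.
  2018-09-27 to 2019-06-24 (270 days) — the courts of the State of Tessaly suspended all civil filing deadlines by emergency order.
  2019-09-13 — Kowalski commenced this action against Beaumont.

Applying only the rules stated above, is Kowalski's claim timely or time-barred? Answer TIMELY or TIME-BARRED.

TIME-BARRED

Under the discovery rule, the claim accrued on 2017-08-04, when Kowalski discovered the injury — not on the 2015-11-02 date of the underlying act.
Adding the 8 months base period to 2017-08-04 gives a deadline of 2018-04-04, before any tolling.
Because the pending related arbitration ran from 2017-11-21 to 2018-07-11, the deadline is extended by 232 days to 2018-11-22.
The emergency suspension of filing deadlines from 2018-09-27 to 2019-06-24 tolled the period for 270 days, extending the deadline to 2019-08-19.
None of the other events listed affects the running of the period under the stated rules.
Filing on 2019-09-13 missed the 2019-08-19 deadline — the action is time-barred.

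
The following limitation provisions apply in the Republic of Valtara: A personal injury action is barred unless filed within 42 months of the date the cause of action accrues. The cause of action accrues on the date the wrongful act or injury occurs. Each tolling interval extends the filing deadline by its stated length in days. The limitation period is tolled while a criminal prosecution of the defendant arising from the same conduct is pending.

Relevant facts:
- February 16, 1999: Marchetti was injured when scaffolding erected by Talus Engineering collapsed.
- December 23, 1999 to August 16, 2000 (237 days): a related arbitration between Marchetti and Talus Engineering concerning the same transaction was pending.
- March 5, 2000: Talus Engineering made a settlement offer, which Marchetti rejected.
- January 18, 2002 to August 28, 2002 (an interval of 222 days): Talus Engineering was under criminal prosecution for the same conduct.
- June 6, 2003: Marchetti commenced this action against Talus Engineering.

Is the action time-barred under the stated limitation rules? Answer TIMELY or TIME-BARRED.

TIME-BARRED

The cause of action accrued on February 16, 1999, the date of the act.
The untolled deadline — 42 months after February 16, 1999 — is August 16, 2002.
The period was tolled for 222 days by the pending criminal prosecution (January 18, 2002 to August 28, 2002), pushing the deadline to March 26, 2003.
No stated provision tolls the period for a pending arbitration, so the interval from December 23, 1999 to August 16, 2000 has no effect on the deadline.
None of the other events listed affects the running of the period under the stated rules.
Filing on June 6, 2003 missed the March 26, 2003 deadline — the action is time-barred.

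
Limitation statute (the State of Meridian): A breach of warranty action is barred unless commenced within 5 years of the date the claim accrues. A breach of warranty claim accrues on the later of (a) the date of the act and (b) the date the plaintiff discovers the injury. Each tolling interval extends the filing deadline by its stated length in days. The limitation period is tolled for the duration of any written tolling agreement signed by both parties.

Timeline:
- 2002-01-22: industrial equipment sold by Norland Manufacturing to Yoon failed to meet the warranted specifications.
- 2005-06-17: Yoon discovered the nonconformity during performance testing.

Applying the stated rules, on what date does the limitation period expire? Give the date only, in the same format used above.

2010-06-17

Taking the later of the act (2002-01-22) and discovery (2005-06-17), the claim accrued on 2005-06-17.
5 years from 2005-06-17 is 2010-06-17.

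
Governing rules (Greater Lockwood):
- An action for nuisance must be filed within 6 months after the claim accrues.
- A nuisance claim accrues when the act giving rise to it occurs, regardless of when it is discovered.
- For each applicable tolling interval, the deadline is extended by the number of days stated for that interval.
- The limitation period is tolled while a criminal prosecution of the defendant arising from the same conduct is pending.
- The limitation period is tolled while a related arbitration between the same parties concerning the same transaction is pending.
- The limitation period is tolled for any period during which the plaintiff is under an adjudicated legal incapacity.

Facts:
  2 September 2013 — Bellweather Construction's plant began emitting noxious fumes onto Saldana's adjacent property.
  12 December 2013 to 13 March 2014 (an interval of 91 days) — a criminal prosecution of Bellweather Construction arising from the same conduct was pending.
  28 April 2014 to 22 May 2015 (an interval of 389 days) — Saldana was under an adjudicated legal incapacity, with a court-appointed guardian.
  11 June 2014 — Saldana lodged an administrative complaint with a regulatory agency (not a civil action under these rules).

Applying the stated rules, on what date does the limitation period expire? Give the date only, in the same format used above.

The claim accrued on 2 September 2013, the date of the act.
6 months from 2 September 2013 is 2 March 2014.
The pending criminal prosecution from 12 December 2013 to 13 March 2014 tolled the period for 91 days, extending the deadline to 1 June 2014.
The plaintiff's legal incapacity from 28 April 2014 to 22 May 2015 tolled the period for 389 days, extending the deadline to 25 June 2015.
The other events in the timeline have no effect on the limitation period under the stated rules.

25 June 2015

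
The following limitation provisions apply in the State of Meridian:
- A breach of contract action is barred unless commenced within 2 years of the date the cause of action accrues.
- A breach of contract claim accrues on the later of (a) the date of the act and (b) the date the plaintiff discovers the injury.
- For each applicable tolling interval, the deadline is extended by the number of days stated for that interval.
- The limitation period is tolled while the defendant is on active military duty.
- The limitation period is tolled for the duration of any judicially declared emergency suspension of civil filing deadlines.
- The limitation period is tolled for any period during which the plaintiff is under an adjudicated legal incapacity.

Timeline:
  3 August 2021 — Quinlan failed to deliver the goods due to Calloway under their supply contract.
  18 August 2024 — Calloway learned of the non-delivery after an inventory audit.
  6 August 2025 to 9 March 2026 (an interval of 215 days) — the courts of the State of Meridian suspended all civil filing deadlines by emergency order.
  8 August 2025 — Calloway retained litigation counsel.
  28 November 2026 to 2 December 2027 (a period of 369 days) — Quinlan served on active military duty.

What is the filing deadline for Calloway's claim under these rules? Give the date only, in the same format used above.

24 March 2028

Taking the later of the act (3 August 2021) and discovery (18 August 2024), the claim accrued on 18 August 2024.
The untolled deadline — 2 years after 18 August 2024 — is 18 August 2026.
The emergency suspension of filing deadlines from 6 August 2025 to 9 March 2026 tolled the period for 215 days, extending the deadline to 21 March 2027.
The period was tolled for 369 days by the defendant's active military service (28 November 2026 to 2 December 2027), pushing the deadline to 24 March 2028.
None of the other events listed affects the running of the period under the stated rules.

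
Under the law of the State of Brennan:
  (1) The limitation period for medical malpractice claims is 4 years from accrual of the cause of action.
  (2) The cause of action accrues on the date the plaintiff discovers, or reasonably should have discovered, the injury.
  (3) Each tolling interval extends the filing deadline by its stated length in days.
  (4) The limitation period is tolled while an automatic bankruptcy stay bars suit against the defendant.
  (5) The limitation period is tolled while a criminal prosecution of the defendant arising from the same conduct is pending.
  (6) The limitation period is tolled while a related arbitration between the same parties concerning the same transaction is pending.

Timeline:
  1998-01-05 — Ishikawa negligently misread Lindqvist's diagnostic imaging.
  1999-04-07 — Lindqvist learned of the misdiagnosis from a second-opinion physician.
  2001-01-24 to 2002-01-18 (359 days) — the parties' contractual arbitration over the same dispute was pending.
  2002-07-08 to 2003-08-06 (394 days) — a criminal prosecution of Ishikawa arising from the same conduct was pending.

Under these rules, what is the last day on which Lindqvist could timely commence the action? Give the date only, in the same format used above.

2005-04-29

The claim did not accrue until Lindqvist discovered the injury on 1999-04-07; the 1998-01-05 act date does not start the clock under the stated rule.
The untolled deadline — 4 years after 1999-04-07 — is 2003-04-07.
The pending related arbitration from 2001-01-24 to 2002-01-18 tolled the period for 359 days, extending the deadline to 2004-03-31.
The pending criminal prosecution from 2002-07-08 to 2003-08-06 tolled the period for 394 days, extending the deadline to 2005-04-29.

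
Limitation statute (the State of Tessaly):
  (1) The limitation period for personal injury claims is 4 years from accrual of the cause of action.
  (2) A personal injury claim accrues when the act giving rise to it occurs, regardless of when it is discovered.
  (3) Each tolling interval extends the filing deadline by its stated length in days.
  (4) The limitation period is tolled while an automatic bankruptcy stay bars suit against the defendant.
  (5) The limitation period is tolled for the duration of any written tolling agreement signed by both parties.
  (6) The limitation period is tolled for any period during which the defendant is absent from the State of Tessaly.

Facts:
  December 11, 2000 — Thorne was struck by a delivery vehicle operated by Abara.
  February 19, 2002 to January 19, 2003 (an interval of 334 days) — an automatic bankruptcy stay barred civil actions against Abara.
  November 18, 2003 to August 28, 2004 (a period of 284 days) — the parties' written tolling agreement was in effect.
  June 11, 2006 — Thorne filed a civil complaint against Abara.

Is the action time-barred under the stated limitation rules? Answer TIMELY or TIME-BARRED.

TIMELY

The limitation period began to run on December 11, 2000.
Adding the 4 years base period to December 11, 2000 gives a deadline of December 11, 2004, before any tolling.
The automatic bankruptcy stay from February 19, 2002 to January 19, 2003 tolled the period for 334 days, extending the deadline to November 10, 2005.
The period was tolled for 284 days by the written tolling agreement (November 18, 2003 to August 28, 2004), pushing the deadline to August 21, 2006.
The June 11, 2006 filing precedes the August 21, 2006 deadline; the claim is timely.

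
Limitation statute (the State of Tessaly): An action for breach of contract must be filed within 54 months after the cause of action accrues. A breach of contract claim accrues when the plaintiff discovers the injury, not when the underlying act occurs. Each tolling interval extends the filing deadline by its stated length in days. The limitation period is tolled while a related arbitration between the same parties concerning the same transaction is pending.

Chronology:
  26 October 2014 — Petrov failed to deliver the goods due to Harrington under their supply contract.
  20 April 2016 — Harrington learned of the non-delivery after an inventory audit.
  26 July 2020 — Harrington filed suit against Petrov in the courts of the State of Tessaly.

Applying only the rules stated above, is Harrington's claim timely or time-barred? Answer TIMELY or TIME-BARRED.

Accrual is tied to discovery, so the period began on 20 April 2016 rather than on 26 October 2014 when the act occurred.
54 months from 20 April 2016 is 20 October 2020.
The 26 July 2020 filing precedes the 20 October 2020 deadline; the claim is timely.

TIMELY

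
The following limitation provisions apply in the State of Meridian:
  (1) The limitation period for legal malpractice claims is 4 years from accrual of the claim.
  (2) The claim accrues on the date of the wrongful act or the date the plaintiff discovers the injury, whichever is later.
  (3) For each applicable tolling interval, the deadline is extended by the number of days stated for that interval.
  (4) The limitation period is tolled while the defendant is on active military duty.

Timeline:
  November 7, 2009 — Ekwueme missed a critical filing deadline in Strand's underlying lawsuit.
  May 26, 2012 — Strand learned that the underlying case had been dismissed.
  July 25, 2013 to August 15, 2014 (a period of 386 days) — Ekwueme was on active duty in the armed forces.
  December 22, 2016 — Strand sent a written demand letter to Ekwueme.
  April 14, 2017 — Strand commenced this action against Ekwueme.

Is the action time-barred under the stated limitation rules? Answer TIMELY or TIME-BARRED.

The claim accrued on May 26, 2012 — the later of the November 7, 2009 act and the May 26, 2012 discovery.
The untolled deadline — 4 years after May 26, 2012 — is May 26, 2016.
The period was tolled for 386 days by the defendant's active military service (July 25, 2013 to August 15, 2014), pushing the deadline to June 16, 2017.
The other events in the timeline have no effect on the limitation period under the stated rules.
The April 14, 2017 filing precedes the June 16, 2017 deadline; the claim is timely.

TIMELY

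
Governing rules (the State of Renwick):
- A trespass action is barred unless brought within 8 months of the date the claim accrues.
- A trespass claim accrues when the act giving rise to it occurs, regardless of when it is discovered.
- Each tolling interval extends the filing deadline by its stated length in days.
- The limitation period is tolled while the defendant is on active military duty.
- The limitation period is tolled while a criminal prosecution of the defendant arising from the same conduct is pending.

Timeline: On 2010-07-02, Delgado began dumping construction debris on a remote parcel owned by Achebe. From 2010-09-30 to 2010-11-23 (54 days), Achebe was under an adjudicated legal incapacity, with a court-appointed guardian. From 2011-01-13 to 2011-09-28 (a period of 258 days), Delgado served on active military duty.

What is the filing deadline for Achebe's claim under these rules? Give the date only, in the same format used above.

The claim accrued on 2010-07-02, the date of the act.
8 months from 2010-07-02 is 2011-03-02.
The period was tolled for 258 days by the defendant's active military service (2011-01-13 to 2011-09-28), pushing the deadline to 2011-11-15.
No stated provision tolls the period for the plaintiff's incapacity, so the interval from 2010-09-30 to 2010-11-23 has no effect on the deadline.

2011-11-15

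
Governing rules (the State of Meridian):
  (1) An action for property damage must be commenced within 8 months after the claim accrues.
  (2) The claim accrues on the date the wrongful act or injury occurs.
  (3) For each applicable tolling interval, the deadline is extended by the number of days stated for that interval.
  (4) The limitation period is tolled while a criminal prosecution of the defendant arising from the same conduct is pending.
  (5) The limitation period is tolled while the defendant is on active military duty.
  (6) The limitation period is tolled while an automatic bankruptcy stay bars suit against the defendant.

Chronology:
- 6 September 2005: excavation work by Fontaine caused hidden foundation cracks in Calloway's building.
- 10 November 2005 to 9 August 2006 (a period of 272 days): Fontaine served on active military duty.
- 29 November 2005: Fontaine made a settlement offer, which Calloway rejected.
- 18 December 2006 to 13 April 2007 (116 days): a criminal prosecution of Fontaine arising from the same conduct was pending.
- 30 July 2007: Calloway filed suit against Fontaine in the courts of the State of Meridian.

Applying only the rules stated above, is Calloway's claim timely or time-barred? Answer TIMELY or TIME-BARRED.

The claim accrued on 6 September 2005, the date of the act.
8 months from 6 September 2005 is 6 May 2006.
The period was tolled for 272 days by the defendant's active military service (10 November 2005 to 9 August 2006), pushing the deadline to 2 February 2007.
The period was tolled for 116 days by the pending criminal prosecution (18 December 2006 to 13 April 2007), pushing the deadline to 29 May 2007.
The other events in the timeline have no effect on the limitation period under the stated rules.
Filing on 30 July 2007 missed the 29 May 2007 deadline — the action is time-barred.

TIME-BARRED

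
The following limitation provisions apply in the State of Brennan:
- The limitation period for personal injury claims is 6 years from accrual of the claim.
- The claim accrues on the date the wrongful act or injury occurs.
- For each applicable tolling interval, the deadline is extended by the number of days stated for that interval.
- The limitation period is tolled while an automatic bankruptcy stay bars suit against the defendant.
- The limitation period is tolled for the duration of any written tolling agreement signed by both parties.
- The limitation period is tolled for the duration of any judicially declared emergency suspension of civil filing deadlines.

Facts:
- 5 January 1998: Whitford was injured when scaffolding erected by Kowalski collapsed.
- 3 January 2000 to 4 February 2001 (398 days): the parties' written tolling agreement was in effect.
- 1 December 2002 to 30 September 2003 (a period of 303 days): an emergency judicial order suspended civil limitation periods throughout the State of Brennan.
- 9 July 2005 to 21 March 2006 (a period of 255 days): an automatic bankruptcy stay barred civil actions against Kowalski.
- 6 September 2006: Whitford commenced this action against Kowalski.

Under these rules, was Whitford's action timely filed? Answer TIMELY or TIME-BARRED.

TIME-BARRED

The claim accrued on 5 January 1998, the date of the act.
The untolled deadline — 6 years after 5 January 1998 — is 5 January 2004.
Because the written tolling agreement ran from 3 January 2000 to 4 February 2001, the deadline is extended by 398 days to 6 February 2005.
The period was tolled for 303 days by the emergency suspension of filing deadlines (1 December 2002 to 30 September 2003), pushing the deadline to 6 December 2005.
The period was tolled for 255 days by the automatic bankruptcy stay (9 July 2005 to 21 March 2006), pushing the deadline to 18 August 2006.
Whitford filed on 6 September 2006, after the 18 August 2006 deadline, so the action is time-barred.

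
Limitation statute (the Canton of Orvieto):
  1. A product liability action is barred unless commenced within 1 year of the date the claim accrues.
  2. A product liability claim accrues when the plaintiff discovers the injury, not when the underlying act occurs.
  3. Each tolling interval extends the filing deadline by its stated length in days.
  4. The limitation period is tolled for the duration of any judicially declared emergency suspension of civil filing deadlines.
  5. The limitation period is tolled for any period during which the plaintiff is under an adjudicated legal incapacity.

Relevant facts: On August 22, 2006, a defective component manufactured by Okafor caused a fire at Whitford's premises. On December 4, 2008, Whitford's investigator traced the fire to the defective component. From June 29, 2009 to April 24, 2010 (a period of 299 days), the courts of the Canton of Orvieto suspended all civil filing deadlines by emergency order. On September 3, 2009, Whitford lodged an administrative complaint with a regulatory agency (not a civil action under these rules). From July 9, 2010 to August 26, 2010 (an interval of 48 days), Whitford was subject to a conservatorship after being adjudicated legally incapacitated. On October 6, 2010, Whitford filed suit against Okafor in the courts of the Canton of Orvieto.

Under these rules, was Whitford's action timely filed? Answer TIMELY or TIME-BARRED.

TIMELY

Accrual is tied to discovery, so the period began on December 4, 2008 rather than on August 22, 2006 when the act occurred.
1 year from December 4, 2008 is December 4, 2009.
The emergency suspension of filing deadlines from June 29, 2009 to April 24, 2010 tolled the period for 299 days, extending the deadline to September 29, 2010.
The plaintiff's legal incapacity from July 9, 2010 to August 26, 2010 tolled the period for 48 days, extending the deadline to November 16, 2010.
The other events in the timeline have no effect on the limitation period under the stated rules.
Filing on October 6, 2010 beat the November 16, 2010 deadline — the action is timely.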